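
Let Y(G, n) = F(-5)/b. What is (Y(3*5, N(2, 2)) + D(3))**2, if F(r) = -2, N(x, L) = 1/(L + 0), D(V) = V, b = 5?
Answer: 169/25 ≈ 6.7600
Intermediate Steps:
N(x, L) = 1/L
Y(G, n) = -2/5
(Y(3*5, N(2, 2)) + D(3))**2 = (-2/5 + 3)**2 = (13/5)**2 = 169/25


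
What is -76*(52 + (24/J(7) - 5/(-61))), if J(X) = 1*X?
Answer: -1801428/427 ≈ -4218.8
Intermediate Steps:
J(X) = X
-76*(52 + (24/J(7) - 5/(-61))) = -76*(52 + (24/7 - 5/(-61))) = -76*(52 + (24*(⅐) - 5*(-1/61))) = -76*(52 + (24/7 + 5/61)) = -76*(52 + 1499/427) = -76*23703/427 = -1801428/427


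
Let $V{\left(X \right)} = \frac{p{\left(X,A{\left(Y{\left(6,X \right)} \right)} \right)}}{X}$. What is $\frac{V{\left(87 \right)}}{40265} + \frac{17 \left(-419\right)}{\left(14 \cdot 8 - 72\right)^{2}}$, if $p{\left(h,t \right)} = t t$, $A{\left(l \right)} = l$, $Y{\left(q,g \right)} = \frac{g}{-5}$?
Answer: $- \frac{286802027}{64424000} \approx -4.4518$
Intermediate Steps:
$Y{\left(q,g \right)} = - \frac{g}{5}$ ($Y{\left(q,g \right)} = g \left(- \frac{1}{5}\right) = - \frac{g}{5}$)
$p{\left(h,t \right)} = t^{2}$
$V{\left(X \right)} = \frac{X}{25}$ ($V{\left(X \right)} = \frac{\left(- \frac{X}{5}\right)^{2}}{X} = \frac{\frac{1}{25} X^{2}}{X} = \frac{X}{25}$)
$\frac{V{\left(87 \right)}}{40265} + \frac{17 \left(-419\right)}{\left(14 \cdot 8 - 72\right)^{2}} = \frac{\frac{1}{25} \cdot 87}{40265} + \frac{17 \left(-419\right)}{\left(14 \cdot 8 - 72\right)^{2}} = \frac{87}{25} \cdot \frac{1}{40265} - \frac{7123}{\left(112 - 72\right)^{2}} = \frac{87}{1006625} - \frac{7123}{40^{2}} = \frac{87}{1006625} - \frac{7123}{1600} = - \frac{286802027}{64424000}$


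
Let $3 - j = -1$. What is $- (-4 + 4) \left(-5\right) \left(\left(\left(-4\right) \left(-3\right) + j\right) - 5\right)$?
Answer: $0$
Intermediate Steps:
$j = 4$ ($j = 3 - -1 = 3 + 1 = 4$)
$- (-4 + 4) \left(-5\right) \left(\left(\left(-4\right) \left(-3\right) + j\right) - 5\right) = - (-4 + 4) \left(-5\right) \left(\left(\left(-4\right) \left(-3\right) + 4\right) - 5\right) = \left(-1\right) 0 \left(-5\right) \left(\left(12 + 4\right) - 5\right) = 0 \left(-5\right) \left(16 - 5\right) = 0 \cdot 11 = 0$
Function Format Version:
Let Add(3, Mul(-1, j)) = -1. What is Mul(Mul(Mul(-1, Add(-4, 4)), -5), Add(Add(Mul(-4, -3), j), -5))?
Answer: 0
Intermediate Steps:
j = 4 (j = Add(3, Mul(-1, -1)) = Add(3, 1) = 4)
Mul(Mul(Mul(-1, Add(-4, 4)), -5), Add(Add(Mul(-4, -3), j), -5)) = Mul(Mul(Mul(-1, Add(-4, 4)), -5), Add(Add(Mul(-4, -3), 4), -5)) = Mul(Mul(Mul(-1, 0), -5), Add(Add(12, 4), -5)) = Mul(Mul(0, -5), Add(16, -5)) = Mul(0, 11) = 0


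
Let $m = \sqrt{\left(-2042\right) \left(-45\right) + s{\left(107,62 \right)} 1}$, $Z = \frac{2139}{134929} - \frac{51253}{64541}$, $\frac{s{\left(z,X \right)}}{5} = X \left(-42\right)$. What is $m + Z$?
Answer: $- \frac{6777462838}{8708452589} + \sqrt{78870} \approx 280.06$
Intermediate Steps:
$s{\left(z,X \right)} = - 210 X$ ($s{\left(z,X \right)} = 5 X \left(-42\right) = 5 \left(- 42 X\right) = - 210 X$)
$Z = - \frac{6777462838}{8708452589}$ ($Z = 2139 \cdot \frac{1}{134929} - \frac{51253}{64541} = \frac{2139}{134929} - \frac{51253}{64541} = - \frac{6777462838}{8708452589} \approx -0.77826$)
$m = \sqrt{78870}$ ($m = \sqrt{\left(-2042\right) \left(-45\right) + \left(-210\right) 62 \cdot 1} = \sqrt{91890 - 13020} = \sqrt{78870} \approx 280.84$)
$m + Z = \sqrt{78870} - \frac{6777462838}{8708452589} = - \frac{6777462838}{8708452589} + \sqrt{78870}$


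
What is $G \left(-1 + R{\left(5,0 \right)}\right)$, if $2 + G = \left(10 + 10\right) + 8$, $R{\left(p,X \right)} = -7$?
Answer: $-208$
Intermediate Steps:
$G = 26$ ($G = -2 + \left(\left(10 + 10\right) + 8\right) = -2 + \left(20 + 8\right) = -2 + 28 = 26$)
$G \left(-1 + R{\left(5,0 \right)}\right) = 26 \left(-1 - 7\right) = 26 \left(-8\right) = -208$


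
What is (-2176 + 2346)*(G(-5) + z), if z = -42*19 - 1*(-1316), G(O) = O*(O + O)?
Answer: 96560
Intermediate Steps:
G(O) = 2*O**2 (G(O) = O*(2*O) = 2*O**2)
z = 518 (z = -798 + 1316 = 518)
(-2176 + 2346)*(G(-5) + z) = (-2176 + 2346)*(2*(-5)**2 + 518) = 170*(2*25 + 518) = 170*(50 + 518) = 170*568 = 96560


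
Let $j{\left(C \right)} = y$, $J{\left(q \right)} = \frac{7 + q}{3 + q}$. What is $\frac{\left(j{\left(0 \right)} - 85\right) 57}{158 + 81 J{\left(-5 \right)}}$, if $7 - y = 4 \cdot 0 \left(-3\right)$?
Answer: $- \frac{4446}{77} \approx -57.74$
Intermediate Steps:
$y = 7$ ($y = 7 - 4 \cdot 0 \left(-3\right) = 7 - 0 \left(-3\right) = 7 - 0 = 7 + 0 = 7$)
$J{\left(q \right)} = \frac{7 + q}{3 + q}$
$j{\left(C \right)} = 7$
$\frac{\left(j{\left(0 \right)} - 85\right) 57}{158 + 81 J{\left(-5 \right)}} = \frac{\left(7 - 85\right) 57}{158 + 81 \frac{7 - 5}{3 - 5}} = \frac{\left(-78\right) 57}{158 + 81 \frac{1}{-2} \cdot 2} = - \frac{4446}{158 + 81 \left(\left(- \frac{1}{2}\right) 2\right)} = - \frac{4446}{158 + 81 \left(-1\right)} = - \frac{4446}{158 - 81} = - \frac{4446}{77}$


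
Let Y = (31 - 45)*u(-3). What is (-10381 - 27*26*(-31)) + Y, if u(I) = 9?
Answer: 11255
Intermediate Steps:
Y = -126 (Y = (31 - 45)*9 = -14*9 = -126)
(-10381 - 27*26*(-31)) + Y = (-10381 - 27*26*(-31)) - 126 = (-10381 - 702*(-31)) - 126 = (-10381 + 21762) - 126 = 11381 - 126 = 11255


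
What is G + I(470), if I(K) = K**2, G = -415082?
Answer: -194182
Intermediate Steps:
G + I(470) = -415082 + 470**2 = -415082 + 220900 = -194182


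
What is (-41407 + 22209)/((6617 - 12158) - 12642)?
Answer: 662/627 ≈ 1.0558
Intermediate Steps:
(-41407 + 22209)/((6617 - 12158) - 12642) = -19198/(-5541 - 12642) = -19198/(-18183) = -19198*(-1/18183) = 662/627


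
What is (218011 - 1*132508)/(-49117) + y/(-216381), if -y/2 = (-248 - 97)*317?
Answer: -9748195351/3542661859 ≈ -2.7517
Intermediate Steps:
y = 218730 (y = -2*(-248 - 97)*317 = -(-690)*317 = -2*(-109365) = 218730)
(218011 - 1*132508)/(-49117) + y/(-216381) = (218011 - 1*132508)/(-49117) + 218730/(-216381) = (218011 - 132508)*(-1/49117) + 218730*(-1/216381) = 85503*(-1/49117) - 72910/72127 = -85503/49117 - 72910/72127 = -9748195351/3542661859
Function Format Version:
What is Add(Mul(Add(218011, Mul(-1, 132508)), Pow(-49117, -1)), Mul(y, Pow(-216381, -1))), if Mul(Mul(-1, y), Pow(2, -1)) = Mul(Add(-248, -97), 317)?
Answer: Rational(-9748195351, 3542661859) ≈ -2.7517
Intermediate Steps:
y = 218730 (y = Mul(-2, Mul(Add(-248, -97), 317)) = Mul(-2, Mul(-345, 317)) = Mul(-2, -109365) = 218730)
Add(Mul(Add(218011, Mul(-1, 132508)), Pow(-49117, -1)), Mul(y, Pow(-216381, -1))) = Add(Mul(Add(218011, Mul(-1, 132508)), Pow(-49117, -1)), Mul(218730, Pow(-216381, -1))) = Add(Mul(Add(218011, -132508), Rational(-1, 49117)), Mul(218730, Rational(-1, 216381))) = Add(Mul(85503, Rational(-1, 49117)), Rational(-72910, 72127)) = Add(Rational(-85503, 49117), Rational(-72910, 72127)) = Rational(-9748195351, 3542661859)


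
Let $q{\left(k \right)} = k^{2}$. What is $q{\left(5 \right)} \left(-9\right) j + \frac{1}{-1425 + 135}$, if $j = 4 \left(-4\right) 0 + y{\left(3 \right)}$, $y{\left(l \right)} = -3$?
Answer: $\frac{870749}{1290} \approx 675.0$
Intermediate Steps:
$j = -3$ ($j = 4 \left(-4\right) 0 - 3 = \left(-16\right) 0 - 3 = 0 - 3 = -3$)
$q{\left(5 \right)} \left(-9\right) j + \frac{1}{-1425 + 135} = 5^{2} \left(-9\right) \left(-3\right) + \frac{1}{-1425 + 135} = 25 \left(-9\right) \left(-3\right) + \frac{1}{-1290} = \left(-225\right) \left(-3\right) - \frac{1}{1290} = 675 - \frac{1}{1290} = \frac{870749}{1290}$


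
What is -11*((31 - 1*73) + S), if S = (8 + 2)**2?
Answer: -638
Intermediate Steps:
S = 100 (S = 10**2 = 100)
-11*((31 - 1*73) + S) = -11*((31 - 1*73) + 100) = -11*((31 - 73) + 100) = -11*(-42 + 100) = -11*58 = -638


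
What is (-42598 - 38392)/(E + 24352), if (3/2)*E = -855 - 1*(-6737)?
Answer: -24297/8482 ≈ -2.8645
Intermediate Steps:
E = 11764/3 (E = 2*(-855 - 1*(-6737))/3 = 2*(-855 + 6737)/3 = (⅔)*5882 = 11764/3 ≈ 3921.3)
(-42598 - 38392)/(E + 24352) = (-42598 - 38392)/(11764/3 + 24352) = -80990/84820/3 = -80990*3/84820 = -24297/8482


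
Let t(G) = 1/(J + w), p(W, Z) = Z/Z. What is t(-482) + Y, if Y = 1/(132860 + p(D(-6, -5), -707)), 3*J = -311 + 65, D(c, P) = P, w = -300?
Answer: -132479/50752902 ≈ -0.0026103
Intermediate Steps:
p(W, Z) = 1
J = -82 (J = (-311 + 65)/3 = (⅓)*(-246) = -82)
Y = 1/132861 (Y = 1/(132860 + 1) = 1/132861 ≈ 7.5267e-6)
t(G) = -1/382 (t(G) = 1/(-82 - 300) = 1/(-382) = -1/382)
t(-482) + Y = -1/382 + 1/132861 = -132479/50752902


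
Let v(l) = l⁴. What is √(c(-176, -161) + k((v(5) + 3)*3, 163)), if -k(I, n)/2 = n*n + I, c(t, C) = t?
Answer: I*√57082 ≈ 238.92*I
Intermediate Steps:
k(I, n) = -2*I - 2*n² (k(I, n) = -2*(n*n + I) = -2*(n² + I) = -2*(I + n²) = -2*I - 2*n²)
√(c(-176, -161) + k((v(5) + 3)*3, 163)) = √(-176 + (-2*(5⁴ + 3)*3 - 2*163²)) = √(-176 + (-2*(625 + 3)*3 - 2*26569)) = √(-176 + (-1256*3 - 53138)) = √(-176 + (-2*1884 - 53138)) = √(-176 + (-3768 - 53138)) = √(-176 - 56906) = √(-57082) = I*√57082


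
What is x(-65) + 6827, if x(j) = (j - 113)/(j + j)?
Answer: 443844/65 ≈ 6828.4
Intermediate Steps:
x(j) = (-113 + j)/(2*j) (x(j) = (-113 + j)/((2*j)) = (-113 + j)*(1/(2*j)) = (-113 + j)/(2*j))
x(-65) + 6827 = (½)*(-113 - 65)/(-65) + 6827 = (½)*(-1/65)*(-178) + 6827 = 89/65 + 6827 = 443844/65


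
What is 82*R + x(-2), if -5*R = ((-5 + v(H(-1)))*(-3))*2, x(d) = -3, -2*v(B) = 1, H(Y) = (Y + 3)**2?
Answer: -2721/5 ≈ -544.20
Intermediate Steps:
H(Y) = (3 + Y)**2
v(B) = -1/2 (v(B) = -1/2*1 = -1/2)
R = -33/5 (R = -(-5 - 1/2)*(-3)*2/5 = -(-11/2*(-3))*2/5 = -33*2/10 = -1/5*33 = -33/5 ≈ -6.6000)
82*R + x(-2) = 82*(-33/5) - 3 = -2706/5 - 3 = -2721/5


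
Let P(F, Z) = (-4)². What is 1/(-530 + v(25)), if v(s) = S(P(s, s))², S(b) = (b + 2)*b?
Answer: 1/82414 ≈ 1.2134e-5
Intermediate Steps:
P(F, Z) = 16
S(b) = b*(2 + b) (S(b) = (2 + b)*b = b*(2 + b))
v(s) = 82944 (v(s) = (16*(2 + 16))² = (16*18)² = 288² = 82944)
1/(-530 + v(25)) = 1/(-530 + 82944) = 1/82414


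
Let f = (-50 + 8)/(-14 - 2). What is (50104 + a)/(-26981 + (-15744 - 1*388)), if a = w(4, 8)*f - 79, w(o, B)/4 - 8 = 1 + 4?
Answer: -33441/28742 ≈ -1.1635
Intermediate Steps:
w(o, B) = 52 (w(o, B) = 32 + 4*(1 + 4) = 32 + 4*5 = 32 + 20 = 52)
f = 21/8 (f = -42/(-16) = -42*(-1/16) = 21/8 ≈ 2.6250)
a = 115/2 (a = 52*(21/8) - 79 = 273/2 - 79 = 115/2 ≈ 57.500)
(50104 + a)/(-26981 + (-15744 - 1*388)) = (50104 + 115/2)/(-26981 + (-15744 - 1*388)) = 100323/(2*(-26981 + (-15744 - 388))) = 100323/(2*(-26981 - 16132)) = (100323/2)/(-43113) = (100323/2)*(-1/43113) = -33441/28742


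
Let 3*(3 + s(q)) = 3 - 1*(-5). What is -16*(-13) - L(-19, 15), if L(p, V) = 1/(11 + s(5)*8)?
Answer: 5197/25 ≈ 207.88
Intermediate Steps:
s(q) = -⅓ (s(q) = -3 + (3 - 1*(-5))/3 = -3 + (3 + 5)/3 = -3 + (⅓)*8 = -3 + 8/3 = -⅓)
L(p, V) = 3/25 (L(p, V) = 1/(11 - ⅓*8) = 1/(11 - 8/3) = 1/(25/3) = 3/25)
-16*(-13) - L(-19, 15) = -16*(-13) - 1*3/25 = 208 - 3/25 = 5197/25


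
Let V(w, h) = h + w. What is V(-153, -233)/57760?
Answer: -193/28880 ≈ -0.0066828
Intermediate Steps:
V(-153, -233)/57760 = (-233 - 153)/57760 = -386*1/57760 = -193/28880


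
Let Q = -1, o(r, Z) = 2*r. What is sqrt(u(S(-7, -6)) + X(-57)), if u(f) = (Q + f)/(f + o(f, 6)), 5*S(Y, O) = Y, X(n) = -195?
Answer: I*sqrt(9527)/7 ≈ 13.944*I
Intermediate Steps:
S(Y, O) = Y/5
u(f) = (-1 + f)/(3*f) (u(f) = (-1 + f)/(f + 2*f) = (-1 + f)/((3*f)) = (-1 + f)*(1/(3*f)) = (-1 + f)/(3*f))
sqrt(u(S(-7, -6)) + X(-57)) = sqrt((-1 + (1/5)*(-7))/(3*(((1/5)*(-7)))) - 195) = sqrt((-1 - 7/5)/(3*(-7/5)) - 195) = sqrt((1/3)*(-5/7)*(-12/5) - 195) = sqrt(4/7 - 195) = sqrt(-1361/7) = I*sqrt(9527)/7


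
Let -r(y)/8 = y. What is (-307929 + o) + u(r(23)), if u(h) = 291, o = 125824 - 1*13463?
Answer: -195277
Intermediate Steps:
r(y) = -8*y
o = 112361 (o = 125824 - 13463 = 112361)
(-307929 + o) + u(r(23)) = (-307929 + 112361) + 291 = -195568 + 291 = -195277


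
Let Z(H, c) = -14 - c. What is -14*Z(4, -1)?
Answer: 182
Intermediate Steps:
-14*Z(4, -1) = -14*(-14 - 1*(-1)) = -14*(-14 + 1) = -14*(-13) = 182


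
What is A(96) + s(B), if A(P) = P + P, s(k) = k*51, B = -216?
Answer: -10824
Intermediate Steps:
s(k) = 51*k
A(P) = 2*P
A(96) + s(B) = 2*96 + 51*(-216) = 192 - 11016 = -10824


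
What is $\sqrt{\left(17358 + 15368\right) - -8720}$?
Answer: $\sqrt{41446} \approx 203.58$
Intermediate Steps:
$\sqrt{\left(17358 + 15368\right) - -8720} = \sqrt{32726 + 8720} = \sqrt{41446}$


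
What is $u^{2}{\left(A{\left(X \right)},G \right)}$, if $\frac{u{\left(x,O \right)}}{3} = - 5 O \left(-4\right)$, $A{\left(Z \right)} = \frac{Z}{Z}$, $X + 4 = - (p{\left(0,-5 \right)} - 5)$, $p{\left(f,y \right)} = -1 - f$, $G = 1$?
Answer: $3600$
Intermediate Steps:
$X = 2$ ($X = -4 - \left(\left(-1 - 0\right) - 5\right) = -4 - \left(\left(-1 + 0\right) - 5\right) = -4 - \left(-1 - 5\right) = -4 - -6 = -4 + 6 = 2$)
$A{\left(Z \right)} = 1$
$u{\left(x,O \right)} = 60 O$ ($u{\left(x,O \right)} = 3 - 5 O \left(-4\right) = 3 \cdot 20 O = 60 O$)
$u^{2}{\left(A{\left(X \right)},G \right)} = \left(60 \cdot 1\right)^{2} = 60^{2} = 3600$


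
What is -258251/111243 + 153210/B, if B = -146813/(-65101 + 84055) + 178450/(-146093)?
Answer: -4290979200238338529/251112797388717 ≈ -17088.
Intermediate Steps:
B = -24830692909/2769046722 (B = -146813/18954 + 178450*(-1/146093) = -146813*1/18954 - 178450/146093 = -146813/18954 - 178450/146093 = -24830692909/2769046722 ≈ -8.9672)
-258251/111243 + 153210/B = -258251/111243 + 153210/(-24830692909/2769046722) = -258251*1/111243 + 153210*(-2769046722/24830692909) = -258251/111243 - 424245648277620/24830692909 = -4290979200238338529/251112797388717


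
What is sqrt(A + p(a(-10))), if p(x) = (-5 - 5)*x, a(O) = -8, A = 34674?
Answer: sqrt(34754) ≈ 186.42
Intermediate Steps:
p(x) = -10*x
sqrt(A + p(a(-10))) = sqrt(34674 - 10*(-8)) = sqrt(34674 + 80) = sqrt(34754)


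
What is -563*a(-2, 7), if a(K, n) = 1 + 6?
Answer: -3941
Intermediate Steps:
a(K, n) = 7
-563*a(-2, 7) = -563*7 = -1*3941 = -3941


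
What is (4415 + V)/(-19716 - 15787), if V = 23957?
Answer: -28372/35503 ≈ -0.79914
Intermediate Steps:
(4415 + V)/(-19716 - 15787) = (4415 + 23957)/(-19716 - 15787) = 28372/(-35503) = 28372*(-1/35503) = -28372/35503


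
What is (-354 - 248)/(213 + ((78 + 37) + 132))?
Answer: -301/230 ≈ -1.3087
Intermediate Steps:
(-354 - 248)/(213 + ((78 + 37) + 132)) = -602/(213 + (115 + 132)) = -602/(213 + 247) = -602/460 = -602*1/460 = -301/230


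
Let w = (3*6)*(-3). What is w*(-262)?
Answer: 14148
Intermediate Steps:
w = -54 (w = 18*(-3) = -54)
w*(-262) = -54*(-262) = 14148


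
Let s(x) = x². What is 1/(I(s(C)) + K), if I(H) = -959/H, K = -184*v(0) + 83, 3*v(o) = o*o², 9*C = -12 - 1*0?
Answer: -16/7303 ≈ -0.0021909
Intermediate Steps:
C = -4/3 (C = (-12 - 1*0)/9 = (-12 + 0)/9 = (⅑)*(-12) = -4/3 ≈ -1.3333)
v(o) = o³/3 (v(o) = (o*o²)/3 = o³/3)
K = 83 (K = -184*0³/3 + 83 = -184*0/3 + 83 = -184*0 + 83 = 0 + 83 = 83)
1/(I(s(C)) + K) = 1/(-959/((-4/3)²) + 83) = 1/(-959/16/9 + 83) = 1/(-959*9/16 + 83) = 1/(-8631/16 + 83) = 1/(-7303/16) = -16/7303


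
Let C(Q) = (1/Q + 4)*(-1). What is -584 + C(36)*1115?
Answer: -182699/36 ≈ -5075.0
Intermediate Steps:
C(Q) = -4 - 1/Q (C(Q) = (4 + 1/Q)*(-1) = -4 - 1/Q)
-584 + C(36)*1115 = -584 + (-4 - 1/36)*1115 = -584 - 145/36*1115 = -584 - 161675/36 = -182699/36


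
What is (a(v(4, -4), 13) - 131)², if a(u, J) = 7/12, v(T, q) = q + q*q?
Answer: 2449225/144 ≈ 17009.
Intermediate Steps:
v(T, q) = q + q²
a(u, J) = 7/12 (a(u, J) = 7*(1/12) = 7/12)
(a(v(4, -4), 13) - 131)² = (7/12 - 131)² = (-1565/12)² = 2449225/144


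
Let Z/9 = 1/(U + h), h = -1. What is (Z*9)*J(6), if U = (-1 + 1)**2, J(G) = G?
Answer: -486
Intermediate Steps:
U = 0 (U = 0**2 = 0)
Z = -9 (Z = 9/(0 - 1) = 9/(-1) = 9*(-1) = -9)
(Z*9)*J(6) = -9*9*6 = -81*6 = -486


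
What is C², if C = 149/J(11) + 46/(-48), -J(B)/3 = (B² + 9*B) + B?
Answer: 42315025/30735936 ≈ 1.3767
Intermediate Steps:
J(B) = -30*B - 3*B² (J(B) = -3*((B² + 9*B) + B) = -3*(B² + 10*B) = -30*B - 3*B²)
C = -6505/5544 (C = 149/((-3*11*(10 + 11))) + 46/(-48) = 149/((-3*11*21)) + 46*(-1/48) = 149/(-693) - 23/24 = 149*(-1/693) - 23/24 = -149/693 - 23/24 = -6505/5544 ≈ -1.1733)
C² = (-6505/5544)² = 42315025/30735936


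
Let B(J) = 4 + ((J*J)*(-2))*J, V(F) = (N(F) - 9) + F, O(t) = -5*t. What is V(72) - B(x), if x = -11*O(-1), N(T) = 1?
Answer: -332690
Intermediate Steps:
V(F) = -8 + F (V(F) = (1 - 9) + F = -8 + F)
x = -55 (x = -(-55)*(-1) = -11*5 = -55)
B(J) = 4 - 2*J³ (B(J) = 4 + (J²*(-2))*J = 4 + (-2*J²)*J = 4 - 2*J³)
V(72) - B(x) = (-8 + 72) - (4 - 2*(-55)³) = 64 - (4 - 2*(-166375)) = 64 - (4 + 332750) = 64 - 1*332754 = 64 - 332754 = -332690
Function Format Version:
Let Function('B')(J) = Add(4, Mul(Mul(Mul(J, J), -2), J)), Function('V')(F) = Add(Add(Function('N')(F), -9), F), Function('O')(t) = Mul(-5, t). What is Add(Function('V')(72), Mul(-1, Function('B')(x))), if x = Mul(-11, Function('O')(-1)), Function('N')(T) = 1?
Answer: -332690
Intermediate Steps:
Function('V')(F) = Add(-8, F) (Function('V')(F) = Add(Add(1, -9), F) = Add(-8, F))
x = -55 (x = Mul(-11, Mul(-5, -1)) = Mul(-11, 5) = -55)
Function('B')(J) = Add(4, Mul(-2, Pow(J, 3))) (Function('B')(J) = Add(4, Mul(Mul(Pow(J, 2), -2), J)) = Add(4, Mul(Mul(-2, Pow(J, 2)), J)) = Add(4, Mul(-2, Pow(J, 3))))
Add(Function('V')(72), Mul(-1, Function('B')(x))) = Add(Add(-8, 72), Mul(-1, Add(4, Mul(-2, Pow(-55, 3))))) = Add(64, Mul(-1, Add(4, Mul(-2, -166375)))) = Add(64, Mul(-1, Add(4, 332750))) = Add(64, Mul(-1, 332754)) = Add(64, -332754) = -332690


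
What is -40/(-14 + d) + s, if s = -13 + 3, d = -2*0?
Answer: -50/7 ≈ -7.1429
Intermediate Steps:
d = 0
s = -10
-40/(-14 + d) + s = -40/(-14 + 0) - 10 = -40/(-14) - 10 = -1/14*(-40) - 10 = 20/7 - 10 = -50/7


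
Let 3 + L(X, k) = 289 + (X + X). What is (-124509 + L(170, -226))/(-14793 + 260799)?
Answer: -123883/246006 ≈ -0.50358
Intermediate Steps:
L(X, k) = 286 + 2*X (L(X, k) = -3 + (289 + (X + X)) = -3 + (289 + 2*X) = 286 + 2*X)
(-124509 + L(170, -226))/(-14793 + 260799) = (-124509 + (286 + 2*170))/(-14793 + 260799) = (-124509 + (286 + 340))/246006 = (-124509 + 626)*(1/246006) = -123883*1/246006 = -123883/246006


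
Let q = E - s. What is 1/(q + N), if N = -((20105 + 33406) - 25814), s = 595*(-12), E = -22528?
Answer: -1/43085 ≈ -2.3210e-5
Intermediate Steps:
s = -7140
q = -15388 (q = -22528 - 1*(-7140) = -22528 + 7140 = -15388)
N = -27697 (N = -(53511 - 25814) = -1*27697 = -27697)
1/(q + N) = 1/(-15388 - 27697) = 1/(-43085) = -1/43085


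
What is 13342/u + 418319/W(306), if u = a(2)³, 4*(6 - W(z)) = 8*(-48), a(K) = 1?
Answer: 104659/6 ≈ 17443.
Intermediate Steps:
W(z) = 102 (W(z) = 6 - 2*(-48) = 6 - ¼*(-384) = 6 + 96 = 102)
u = 1 (u = 1³ = 1)
13342/u + 418319/W(306) = 13342/1 + 418319/102 = 13342*1 + 418319*(1/102) = 13342 + 24607/6 = 104659/6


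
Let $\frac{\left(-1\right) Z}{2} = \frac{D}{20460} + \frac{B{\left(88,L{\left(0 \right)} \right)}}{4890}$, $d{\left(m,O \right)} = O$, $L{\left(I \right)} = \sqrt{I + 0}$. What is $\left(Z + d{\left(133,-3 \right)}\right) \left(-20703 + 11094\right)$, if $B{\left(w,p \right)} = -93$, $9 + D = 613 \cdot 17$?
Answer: $\frac{2125574860}{55583} \approx 38241.0$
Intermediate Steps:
$L{\left(I \right)} = \sqrt{I}$
$D = 10412$ ($D = -9 + 613 \cdot 17 = -9 + 10421 = 10412$)
$Z = - \frac{163373}{166749}$ ($Z = - 2 \left(\frac{10412}{20460} - \frac{93}{4890}\right) = - 2 \left(10412 \cdot \frac{1}{20460} - \frac{31}{1630}\right) = - 2 \left(\frac{2603}{5115} - \frac{31}{1630}\right) = \left(-2\right) \frac{163373}{333498} = - \frac{163373}{166749} \approx -0.97975$)
$\left(Z + d{\left(133,-3 \right)}\right) \left(-20703 + 11094\right) = \left(- \frac{163373}{166749} - 3\right) \left(-20703 + 11094\right) = \left(- \frac{663620}{166749}\right) \left(-9609\right) = \frac{2125574860}{55583}$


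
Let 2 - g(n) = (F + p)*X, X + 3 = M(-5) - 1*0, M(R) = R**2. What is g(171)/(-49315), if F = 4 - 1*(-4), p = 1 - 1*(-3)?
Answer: 262/49315 ≈ 0.0053128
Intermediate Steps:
p = 4 (p = 1 + 3 = 4)
F = 8 (F = 4 + 4 = 8)
X = 22 (X = -3 + ((-5)**2 - 1*0) = -3 + (25 + 0) = -3 + 25 = 22)
g(n) = -262 (g(n) = 2 - (8 + 4)*22 = 2 - 12*22 = 2 - 1*264 = 2 - 264 = -262)
g(171)/(-49315) = -262/(-49315) = -262*(-1/49315) = 262/49315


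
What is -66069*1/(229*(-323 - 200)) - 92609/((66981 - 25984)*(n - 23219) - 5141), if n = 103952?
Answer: 218664458648437/396405494481220 ≈ 0.55162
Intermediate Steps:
-66069*1/(229*(-323 - 200)) - 92609/((66981 - 25984)*(n - 23219) - 5141) = -66069*1/(229*(-323 - 200)) - 92609/((66981 - 25984)*(103952 - 23219) - 5141) = -66069/(229*(-523)) - 92609/(40997*80733 - 5141) = -66069/(-119767) - 92609/(3309810801 - 5141) = -66069*(-1/119767) - 92609/3309805660 = 66069/119767 - 92609*1/3309805660 = 66069/119767 - 92609/3309805660 = 218664458648437/396405494481220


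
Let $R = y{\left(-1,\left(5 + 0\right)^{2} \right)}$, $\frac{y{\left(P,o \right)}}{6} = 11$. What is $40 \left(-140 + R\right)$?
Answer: $-2960$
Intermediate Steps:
$y{\left(P,o \right)} = 66$ ($y{\left(P,o \right)} = 6 \cdot 11 = 66$)
$R = 66$
$40 \left(-140 + R\right) = 40 \left(-140 + 66\right) = 40 \left(-74\right) = -2960$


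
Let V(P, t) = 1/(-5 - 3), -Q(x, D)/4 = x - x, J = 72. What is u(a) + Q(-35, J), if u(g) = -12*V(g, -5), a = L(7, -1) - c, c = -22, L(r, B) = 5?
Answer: 3/2 ≈ 1.5000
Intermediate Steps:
Q(x, D) = 0 (Q(x, D) = -4*(x - x) = -4*0 = 0)
a = 27 (a = 5 - 1*(-22) = 5 + 22 = 27)
V(P, t) = -⅛ (V(P, t) = 1/(-8) = -⅛)
u(g) = 3/2 (u(g) = -12*(-⅛) = 3/2)
u(a) + Q(-35, J) = 3/2 + 0 = 3/2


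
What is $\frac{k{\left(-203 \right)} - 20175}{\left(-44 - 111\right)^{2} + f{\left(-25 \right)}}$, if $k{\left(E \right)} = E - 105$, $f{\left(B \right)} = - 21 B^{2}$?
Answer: $- \frac{20483}{10900} \approx -1.8792$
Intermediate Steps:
$k{\left(E \right)} = -105 + E$ ($k{\left(E \right)} = E - 105 = -105 + E$)
$\frac{k{\left(-203 \right)} - 20175}{\left(-44 - 111\right)^{2} + f{\left(-25 \right)}} = \frac{\left(-105 - 203\right) - 20175}{\left(-44 - 111\right)^{2} - 21 \left(-25\right)^{2}} = \frac{-308 - 20175}{\left(-155\right)^{2} - 13125} = - \frac{20483}{24025 - 13125} = - \frac{20483}{10900}$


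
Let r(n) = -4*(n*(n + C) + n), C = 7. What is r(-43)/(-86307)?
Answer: 6020/86307 ≈ 0.069751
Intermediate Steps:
r(n) = -4*n - 4*n*(7 + n) (r(n) = -4*(n*(n + 7) + n) = -4*(n*(7 + n) + n) = -4*(n + n*(7 + n)) = -4*n - 4*n*(7 + n))
r(-43)/(-86307) = -4*(-43)*(8 - 43)/(-86307) = -4*(-43)*(-35)*(-1/86307) = -6020*(-1/86307) = 6020/86307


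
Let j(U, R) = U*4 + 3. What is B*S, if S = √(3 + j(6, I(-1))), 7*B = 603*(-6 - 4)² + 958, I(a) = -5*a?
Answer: 61258*√30/7 ≈ 47932.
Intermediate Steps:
B = 61258/7 (B = (603*(-6 - 4)² + 958)/7 = (603*(-10)² + 958)/7 = (603*100 + 958)/7 = (60300 + 958)/7 = (⅐)*61258 = 61258/7 ≈ 8751.1)
j(U, R) = 3 + 4*U (j(U, R) = 4*U + 3 = 3 + 4*U)
S = √30 (S = √(3 + (3 + 4*6)) = √(3 + (3 + 24)) = √(3 + 27) = √30 ≈ 5.4772)
B*S = 61258*√30/7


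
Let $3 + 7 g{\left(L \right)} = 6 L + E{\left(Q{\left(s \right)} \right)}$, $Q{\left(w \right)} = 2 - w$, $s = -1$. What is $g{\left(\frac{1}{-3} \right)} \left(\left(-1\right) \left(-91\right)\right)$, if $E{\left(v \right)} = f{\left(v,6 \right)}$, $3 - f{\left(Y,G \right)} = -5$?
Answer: $39$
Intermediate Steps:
$f{\left(Y,G \right)} = 8$ ($f{\left(Y,G \right)} = 3 - -5 = 3 + 5 = 8$)
$E{\left(v \right)} = 8$
$g{\left(L \right)} = \frac{5}{7} + \frac{6 L}{7}$ ($g{\left(L \right)} = - \frac{3}{7} + \frac{6 L + 8}{7} = - \frac{3}{7} + \frac{8 + 6 L}{7} = - \frac{3}{7} + \left(\frac{8}{7} + \frac{6 L}{7}\right) = \frac{5}{7} + \frac{6 L}{7}$)
$g{\left(\frac{1}{-3} \right)} \left(\left(-1\right) \left(-91\right)\right) = \left(\frac{5}{7} + \frac{6}{7 \left(-3\right)}\right) \left(\left(-1\right) \left(-91\right)\right) = \left(\frac{5}{7} + \frac{6}{7} \left(- \frac{1}{3}\right)\right) 91 = \left(\frac{5}{7} - \frac{2}{7}\right) 91 = \frac{3}{7} \cdot 91 = 39$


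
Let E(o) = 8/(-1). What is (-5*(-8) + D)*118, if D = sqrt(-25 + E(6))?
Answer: 4720 + 118*I*sqrt(33) ≈ 4720.0 + 677.86*I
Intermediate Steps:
E(o) = -8 (E(o) = 8*(-1) = -8)
D = I*sqrt(33) (D = sqrt(-25 - 8) = sqrt(-33) = I*sqrt(33) ≈ 5.7446*I)
(-5*(-8) + D)*118 = (-5*(-8) + I*sqrt(33))*118 = (40 + I*sqrt(33))*118 = 4720 + 118*I*sqrt(33)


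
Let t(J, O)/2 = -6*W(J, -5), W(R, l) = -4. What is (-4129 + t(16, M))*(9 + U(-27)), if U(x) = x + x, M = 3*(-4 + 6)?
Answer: 183645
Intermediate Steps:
M = 6 (M = 3*2 = 6)
t(J, O) = 48 (t(J, O) = 2*(-6*(-4)) = 2*24 = 48)
U(x) = 2*x
(-4129 + t(16, M))*(9 + U(-27)) = (-4129 + 48)*(9 + 2*(-27)) = -4081*(9 - 54) = -4081*(-45) = 183645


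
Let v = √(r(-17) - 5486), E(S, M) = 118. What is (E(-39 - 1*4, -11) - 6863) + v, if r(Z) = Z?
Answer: -6745 + I*√5503 ≈ -6745.0 + 74.182*I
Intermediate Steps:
v = I*√5503 (v = √(-17 - 5486) = √(-5503) = I*√5503 ≈ 74.182*I)
(E(-39 - 1*4, -11) - 6863) + v = (118 - 6863) + I*√5503 = -6745 + I*√5503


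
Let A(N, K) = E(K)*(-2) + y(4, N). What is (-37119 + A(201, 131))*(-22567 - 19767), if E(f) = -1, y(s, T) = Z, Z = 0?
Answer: 1571311078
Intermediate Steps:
y(s, T) = 0
A(N, K) = 2 (A(N, K) = -1*(-2) + 0 = 2 + 0 = 2)
(-37119 + A(201, 131))*(-22567 - 19767) = (-37119 + 2)*(-22567 - 19767) = -37117*(-42334) = 1571311078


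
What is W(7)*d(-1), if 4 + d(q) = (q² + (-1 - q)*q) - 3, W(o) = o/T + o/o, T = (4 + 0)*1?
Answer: -33/2 ≈ -16.500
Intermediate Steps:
T = 4 (T = 4*1 = 4)
W(o) = 1 + o/4 (W(o) = o/4 + o/o = o*(¼) + 1 = o/4 + 1 = 1 + o/4)
d(q) = -7 + q² + q*(-1 - q) (d(q) = -4 + ((q² + (-1 - q)*q) - 3) = -4 + ((q² + q*(-1 - q)) - 3) = -4 + (-3 + q² + q*(-1 - q)) = -7 + q² + q*(-1 - q))
W(7)*d(-1) = (1 + (¼)*7)*(-7 - 1*(-1)) = (1 + 7/4)*(-7 + 1) = (11/4)*(-6) = -33/2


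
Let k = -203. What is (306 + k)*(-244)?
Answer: -25132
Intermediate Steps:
(306 + k)*(-244) = (306 - 203)*(-244) = 103*(-244) = -25132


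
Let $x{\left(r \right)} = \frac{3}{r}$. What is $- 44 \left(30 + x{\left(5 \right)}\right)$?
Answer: $- \frac{6732}{5} \approx -1346.4$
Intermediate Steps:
$- 44 \left(30 + x{\left(5 \right)}\right) = - 44 \left(30 + \frac{3}{5}\right) = \left(-44\right) \frac{153}{5} = - \frac{6732}{5}$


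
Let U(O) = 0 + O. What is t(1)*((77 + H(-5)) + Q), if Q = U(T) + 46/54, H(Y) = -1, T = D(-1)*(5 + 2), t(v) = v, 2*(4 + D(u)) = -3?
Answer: 2071/54 ≈ 38.352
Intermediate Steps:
D(u) = -11/2 (D(u) = -4 + (1/2)*(-3) = -4 - 3/2 = -11/2)
T = -77/2 (T = -11*(5 + 2)/2 = -11/2*7 = -77/2 ≈ -38.500)
U(O) = O
Q = -2033/54 (Q = -77/2 + 46/54 = -77/2 + 46*(1/54) = -77/2 + 23/27 = -2033/54 ≈ -37.648)
t(1)*((77 + H(-5)) + Q) = 1*((77 - 1) - 2033/54) = 1*(76 - 2033/54) = 1*(2071/54) = 2071/54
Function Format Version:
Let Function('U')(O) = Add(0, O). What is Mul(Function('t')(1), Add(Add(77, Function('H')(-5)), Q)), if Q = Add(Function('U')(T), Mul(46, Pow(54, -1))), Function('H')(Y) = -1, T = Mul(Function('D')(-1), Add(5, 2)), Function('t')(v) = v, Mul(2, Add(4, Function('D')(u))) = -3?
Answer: Rational(2071, 54) ≈ 38.352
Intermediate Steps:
Function('D')(u) = Rational(-11, 2) (Function('D')(u) = Add(-4, Mul(Rational(1, 2), -3)) = Add(-4, Rational(-3, 2)) = Rational(-11, 2))
T = Rational(-77, 2) (T = Mul(Rational(-11, 2), Add(5, 2)) = Mul(Rational(-11, 2), 7) = Rational(-77, 2) ≈ -38.500)
Function('U')(O) = O
Q = Rational(-2033, 54) (Q = Add(Rational(-77, 2), Mul(46, Pow(54, -1))) = Add(Rational(-77, 2), Mul(46, Rational(1, 54))) = Add(Rational(-77, 2), Rational(23, 27)) = Rational(-2033, 54) ≈ -37.648)
Mul(Function('t')(1), Add(Add(77, Function('H')(-5)), Q)) = Mul(1, Add(Add(77, -1), Rational(-2033, 54))) = Mul(1, Add(76, Rational(-2033, 54))) = Mul(1, Rational(2071, 54)) = Rational(2071, 54)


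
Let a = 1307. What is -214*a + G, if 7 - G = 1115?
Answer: -280806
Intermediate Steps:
G = -1108 (G = 7 - 1*1115 = 7 - 1115 = -1108)
-214*a + G = -214*1307 - 1108 = -279698 - 1108 = -280806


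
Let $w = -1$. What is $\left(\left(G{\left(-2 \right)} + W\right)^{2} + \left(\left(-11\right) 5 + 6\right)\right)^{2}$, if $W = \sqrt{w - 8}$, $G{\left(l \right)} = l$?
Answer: $2772 + 1296 i \approx 2772.0 + 1296.0 i$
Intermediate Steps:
$W = 3 i$ ($W = \sqrt{-1 - 8} = \sqrt{-9} = 3 i \approx 3.0 i$)
$\left(\left(G{\left(-2 \right)} + W\right)^{2} + \left(\left(-11\right) 5 + 6\right)\right)^{2} = \left(\left(-2 + 3 i\right)^{2} + \left(\left(-11\right) 5 + 6\right)\right)^{2} = \left(\left(-2 + 3 i\right)^{2} + \left(-55 + 6\right)\right)^{2} = \left(\left(-2 + 3 i\right)^{2} - 49\right)^{2} = \left(-49 + \left(-2 + 3 i\right)^{2}\right)^{2}$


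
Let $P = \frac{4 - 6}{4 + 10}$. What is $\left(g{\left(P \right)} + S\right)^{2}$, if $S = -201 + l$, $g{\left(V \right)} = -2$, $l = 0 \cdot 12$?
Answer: $41209$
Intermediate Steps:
$l = 0$
$P = - \frac{1}{7}$ ($P = - \frac{2}{14} = \left(-2\right) \frac{1}{14} = - \frac{1}{7} \approx -0.14286$)
$S = -201$ ($S = -201 + 0 = -201$)
$\left(g{\left(P \right)} + S\right)^{2} = \left(-2 - 201\right)^{2} = \left(-203\right)^{2} = 41209$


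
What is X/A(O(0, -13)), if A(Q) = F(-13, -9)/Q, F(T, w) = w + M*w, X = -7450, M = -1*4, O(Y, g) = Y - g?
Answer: -96850/27 ≈ -3587.0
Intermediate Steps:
M = -4
F(T, w) = -3*w (F(T, w) = w - 4*w = -3*w)
A(Q) = 27/Q (A(Q) = (-3*(-9))/Q = 27/Q)
X/A(O(0, -13)) = -7450/(27/(0 - 1*(-13))) = -7450/(27/(0 + 13)) = -7450/(27/13) = -7450/(27*(1/13)) = -7450/27/13 = -7450*13/27 = -96850/27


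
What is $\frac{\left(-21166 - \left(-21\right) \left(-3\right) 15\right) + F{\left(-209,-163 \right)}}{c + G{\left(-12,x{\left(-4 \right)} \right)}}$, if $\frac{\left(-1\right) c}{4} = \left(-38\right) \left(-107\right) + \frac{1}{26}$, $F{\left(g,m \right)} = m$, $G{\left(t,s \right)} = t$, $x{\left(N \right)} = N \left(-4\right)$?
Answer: $\frac{144781}{105795} \approx 1.3685$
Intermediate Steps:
$x{\left(N \right)} = - 4 N$
$c = - \frac{211434}{13}$ ($c = - 4 \left(\left(-38\right) \left(-107\right) + \frac{1}{26}\right) = - 4 \left(4066 + \frac{1}{26}\right) = \left(-4\right) \frac{105717}{26} = - \frac{211434}{13} \approx -16264.0$)
$\frac{\left(-21166 - \left(-21\right) \left(-3\right) 15\right) + F{\left(-209,-163 \right)}}{c + G{\left(-12,x{\left(-4 \right)} \right)}} = \frac{\left(-21166 - \left(-21\right) \left(-3\right) 15\right) - 163}{- \frac{211434}{13} - 12} = \frac{\left(-21166 - 63 \cdot 15\right) - 163}{- \frac{211590}{13}} = \left(\left(-21166 - 945\right) - 163\right) \left(- \frac{13}{211590}\right) = \left(-22111 - 163\right) \left(- \frac{13}{211590}\right) = \left(-22274\right) \left(- \frac{13}{211590}\right) = \frac{144781}{105795}$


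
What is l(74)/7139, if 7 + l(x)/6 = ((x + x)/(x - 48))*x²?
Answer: 2430798/92807 ≈ 26.192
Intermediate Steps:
l(x) = -42 + 12*x³/(-48 + x) (l(x) = -42 + 6*(((x + x)/(x - 48))*x²) = -42 + 6*(((2*x)/(-48 + x))*x²) = -42 + 6*((2*x/(-48 + x))*x²) = -42 + 6*(2*x³/(-48 + x)) = -42 + 12*x³/(-48 + x))
l(74)/7139 = (6*(336 - 7*74 + 2*74³)/(-48 + 74))/7139 = (6*(336 - 518 + 2*405224)/26)*(1/7139) = (6*(1/26)*(336 - 518 + 810448))*(1/7139) = (6*(1/26)*810266)*(1/7139) = (2430798/13)*(1/7139) = 2430798/92807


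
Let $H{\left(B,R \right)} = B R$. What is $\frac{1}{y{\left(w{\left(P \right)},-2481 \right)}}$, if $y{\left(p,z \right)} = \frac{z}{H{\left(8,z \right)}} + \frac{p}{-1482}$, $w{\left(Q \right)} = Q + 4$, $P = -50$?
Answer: $\frac{5928}{925} \approx 6.4086$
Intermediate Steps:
$w{\left(Q \right)} = 4 + Q$
$y{\left(p,z \right)} = \frac{1}{8} - \frac{p}{1482}$ ($y{\left(p,z \right)} = \frac{z}{8 z} + \frac{p}{-1482} = z \frac{1}{8 z} + p \left(- \frac{1}{1482}\right) = \frac{1}{8} - \frac{p}{1482}$)
$\frac{1}{y{\left(w{\left(P \right)},-2481 \right)}} = \frac{1}{\frac{1}{8} - \frac{4 - 50}{1482}} = \frac{1}{\frac{1}{8} - - \frac{23}{741}} = \frac{1}{\frac{1}{8} + \frac{23}{741}} = \frac{1}{\frac{925}{5928}} = \frac{5928}{925}$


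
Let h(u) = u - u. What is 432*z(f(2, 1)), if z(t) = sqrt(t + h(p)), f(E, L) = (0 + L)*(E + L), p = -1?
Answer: 432*sqrt(3) ≈ 748.25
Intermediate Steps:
f(E, L) = L*(E + L)
h(u) = 0
z(t) = sqrt(t) (z(t) = sqrt(t + 0) = sqrt(t))
432*z(f(2, 1)) = 432*sqrt(1*(2 + 1)) = 432*sqrt(1*3) = 432*sqrt(3)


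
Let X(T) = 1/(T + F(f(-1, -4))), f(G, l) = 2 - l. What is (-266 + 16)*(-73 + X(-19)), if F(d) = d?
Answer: 237500/13 ≈ 18269.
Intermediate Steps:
X(T) = 1/(6 + T) (X(T) = 1/(T + (2 - 1*(-4))) = 1/(T + (2 + 4)) = 1/(T + 6) = 1/(6 + T))
(-266 + 16)*(-73 + X(-19)) = (-266 + 16)*(-73 + 1/(6 - 19)) = -250*(-73 + 1/(-13)) = -250*(-73 - 1/13) = -250*(-950/13) = 237500/13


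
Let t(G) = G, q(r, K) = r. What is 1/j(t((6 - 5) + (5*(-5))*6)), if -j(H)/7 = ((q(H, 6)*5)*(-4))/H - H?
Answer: -1/903 ≈ -0.0011074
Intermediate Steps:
j(H) = 140 + 7*H (j(H) = -7*(((H*5)*(-4))/H - H) = -7*(((5*H)*(-4))/H - H) = -7*((-20*H)/H - H) = -7*(-20 - H) = 140 + 7*H)
1/j(t((6 - 5) + (5*(-5))*6)) = 1/(140 + 7*((6 - 5) + (5*(-5))*6)) = 1/(140 + 7*(1 - 25*6)) = 1/(140 + 7*(1 - 150)) = 1/(140 + 7*(-149)) = 1/(140 - 1043) = 1/(-903) = -1/903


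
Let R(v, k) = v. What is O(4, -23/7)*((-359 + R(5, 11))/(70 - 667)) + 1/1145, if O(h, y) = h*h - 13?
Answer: 405529/227855 ≈ 1.7798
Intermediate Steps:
O(h, y) = -13 + h**2 (O(h, y) = h**2 - 13 = -13 + h**2)
O(4, -23/7)*((-359 + R(5, 11))/(70 - 667)) + 1/1145 = (-13 + 4**2)*((-359 + 5)/(70 - 667)) + 1/1145 = (-13 + 16)*(-354/(-597)) + 1/1145 = 3*(-354*(-1/597)) + 1/1145 = 3*(118/199) + 1/1145 = 354/199 + 1/1145 = 405529/227855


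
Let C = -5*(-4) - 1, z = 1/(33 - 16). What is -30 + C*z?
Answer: -491/17 ≈ -28.882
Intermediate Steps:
z = 1/17 ≈ 0.058824
C = 19 (C = 20 - 1 = 19)
-30 + C*z = -30 + 19*(1/17) = -30 + 19/17 = -491/17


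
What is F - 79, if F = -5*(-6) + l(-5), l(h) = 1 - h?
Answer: -43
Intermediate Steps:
F = 36 (F = -5*(-6) + (1 - 1*(-5)) = 30 + (1 + 5) = 30 + 6 = 36)
F - 79 = 36 - 79 = -43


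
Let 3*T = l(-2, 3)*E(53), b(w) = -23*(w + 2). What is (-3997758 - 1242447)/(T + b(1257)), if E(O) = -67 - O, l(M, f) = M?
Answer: 5240205/28877 ≈ 181.47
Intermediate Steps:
b(w) = -46 - 23*w (b(w) = -23*(2 + w) = -46 - 23*w)
T = 80 (T = (-2*(-67 - 1*53))/3 = (-2*(-67 - 53))/3 = (-2*(-120))/3 = (⅓)*240 = 80)
(-3997758 - 1242447)/(T + b(1257)) = (-3997758 - 1242447)/(80 + (-46 - 23*1257)) = -5240205/(80 + (-46 - 28911)) = -5240205/(80 - 28957) = -5240205/(-28877) = -5240205*(-1/28877) = 5240205/28877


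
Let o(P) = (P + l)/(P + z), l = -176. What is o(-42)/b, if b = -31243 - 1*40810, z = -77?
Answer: -218/8574307 ≈ -2.5425e-5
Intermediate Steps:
b = -72053 (b = -31243 - 40810 = -72053)
o(P) = (-176 + P)/(-77 + P) (o(P) = (P - 176)/(P - 77) = (-176 + P)/(-77 + P))
o(-42)/b = ((-176 - 42)/(-77 - 42))/(-72053) = (-218/(-119))*(-1/72053) = -1/119*(-218)*(-1/72053) = (218/119)*(-1/72053) = -218/8574307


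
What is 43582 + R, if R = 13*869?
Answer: 54879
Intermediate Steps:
R = 11297
43582 + R = 43582 + 11297 = 54879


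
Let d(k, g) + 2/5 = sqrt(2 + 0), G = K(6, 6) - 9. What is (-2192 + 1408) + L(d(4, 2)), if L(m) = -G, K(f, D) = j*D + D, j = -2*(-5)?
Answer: -841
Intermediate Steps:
j = 10
K(f, D) = 11*D (K(f, D) = 10*D + D = 11*D)
G = 57 (G = 11*6 - 9 = 66 - 9 = 57)
d(k, g) = -2/5 + sqrt(2) (d(k, g) = -2/5 + sqrt(2 + 0) = -2/5 + sqrt(2))
L(m) = -57 (L(m) = -1*57 = -57)
(-2192 + 1408) + L(d(4, 2)) = (-2192 + 1408) - 57 = -784 - 57 = -841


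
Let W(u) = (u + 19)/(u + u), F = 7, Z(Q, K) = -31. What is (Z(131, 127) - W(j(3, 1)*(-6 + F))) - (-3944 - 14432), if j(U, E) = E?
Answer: 18335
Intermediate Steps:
W(u) = (19 + u)/(2*u) (W(u) = (19 + u)/((2*u)) = (19 + u)*(1/(2*u)) = (19 + u)/(2*u))
(Z(131, 127) - W(j(3, 1)*(-6 + F))) - (-3944 - 14432) = (-31 - (19 + 1*(-6 + 7))/(2*(1*(-6 + 7)))) - (-3944 - 14432) = (-31 - (19 + 1*1)/(2*(1*1))) - 1*(-18376) = (-31 - (19 + 1)/(2*1)) + 18376 = (-31 - 20/2) + 18376 = (-31 - 1*10) + 18376 = (-31 - 10) + 18376 = -41 + 18376 = 18335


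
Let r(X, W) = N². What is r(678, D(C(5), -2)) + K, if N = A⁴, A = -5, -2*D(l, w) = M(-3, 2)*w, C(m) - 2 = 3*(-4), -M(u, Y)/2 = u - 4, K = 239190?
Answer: 629815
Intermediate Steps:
M(u, Y) = 8 - 2*u (M(u, Y) = -2*(u - 4) = -2*(-4 + u) = 8 - 2*u)
C(m) = -10 (C(m) = 2 + 3*(-4) = 2 - 12 = -10)
D(l, w) = -7*w (D(l, w) = -(8 - 2*(-3))*w/2 = -(8 + 6)*w/2 = -7*w)
N = 625 (N = (-5)⁴ = 625)
r(X, W) = 390625 (r(X, W) = 625² = 390625)
r(678, D(C(5), -2)) + K = 390625 + 239190 = 629815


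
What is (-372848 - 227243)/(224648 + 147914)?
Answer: -600091/372562 ≈ -1.6107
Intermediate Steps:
(-372848 - 227243)/(224648 + 147914) = -600091/372562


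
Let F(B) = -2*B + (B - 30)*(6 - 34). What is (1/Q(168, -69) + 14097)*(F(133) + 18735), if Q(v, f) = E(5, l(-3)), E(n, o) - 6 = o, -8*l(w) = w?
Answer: 3734971225/17 ≈ 2.1970e+8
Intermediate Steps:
l(w) = -w/8
E(n, o) = 6 + o
Q(v, f) = 51/8 (Q(v, f) = 6 - ⅛*(-3) = 6 + 3/8 = 51/8)
F(B) = 840 - 30*B (F(B) = -2*B + (-30 + B)*(-28) = -2*B + (840 - 28*B) = 840 - 30*B)
(1/Q(168, -69) + 14097)*(F(133) + 18735) = (1/(51/8) + 14097)*((840 - 30*133) + 18735) = (8/51 + 14097)*((840 - 3990) + 18735) = 718955*(-3150 + 18735)/51 = (718955/51)*15585 = 3734971225/17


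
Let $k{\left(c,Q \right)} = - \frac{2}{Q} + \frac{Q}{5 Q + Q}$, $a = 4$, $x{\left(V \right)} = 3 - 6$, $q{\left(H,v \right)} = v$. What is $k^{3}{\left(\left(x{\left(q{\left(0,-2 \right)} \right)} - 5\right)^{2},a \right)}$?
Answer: $- \frac{1}{27} \approx -0.037037$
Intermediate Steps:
$x{\left(V \right)} = -3$ ($x{\left(V \right)} = 3 - 6 = -3$)
$k{\left(c,Q \right)} = \frac{1}{6} - \frac{2}{Q}$ ($k{\left(c,Q \right)} = - \frac{2}{Q} + \frac{Q}{6 Q} = - \frac{2}{Q} + Q \frac{1}{6 Q} = - \frac{2}{Q} + \frac{1}{6} = \frac{1}{6} - \frac{2}{Q}$)
$k^{3}{\left(\left(x{\left(q{\left(0,-2 \right)} \right)} - 5\right)^{2},a \right)} = \left(\frac{-12 + 4}{6 \cdot 4}\right)^{3} = \left(\frac{1}{6} \cdot \frac{1}{4} \left(-8\right)\right)^{3} = \left(- \frac{1}{3}\right)^{3} = - \frac{1}{27}$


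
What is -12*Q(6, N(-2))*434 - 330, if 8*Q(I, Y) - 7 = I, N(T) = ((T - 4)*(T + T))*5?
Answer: -8793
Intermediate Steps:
N(T) = 10*T*(-4 + T) (N(T) = ((-4 + T)*(2*T))*5 = (2*T*(-4 + T))*5 = 10*T*(-4 + T))
Q(I, Y) = 7/8 + I/8
-12*Q(6, N(-2))*434 - 330 = -12*(7/8 + (⅛)*6)*434 - 330 = -12*(7/8 + ¾)*434 - 330 = -12*13/8*434 - 330 = -39/2*434 - 330 = -8463 - 330 = -8793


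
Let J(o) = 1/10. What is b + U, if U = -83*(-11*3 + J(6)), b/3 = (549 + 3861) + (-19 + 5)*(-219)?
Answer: 251587/10 ≈ 25159.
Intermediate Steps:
J(o) = ⅒
b = 22428 (b = 3*((549 + 3861) + (-19 + 5)*(-219)) = 3*(4410 - 14*(-219)) = 3*(4410 + 3066) = 3*7476 = 22428)
U = 27307/10 (U = -83*(-11*3 + ⅒) = -83*(-33 + ⅒) = -83*(-329/10) = 27307/10 ≈ 2730.7)
b + U = 22428 + 27307/10 = 251587/10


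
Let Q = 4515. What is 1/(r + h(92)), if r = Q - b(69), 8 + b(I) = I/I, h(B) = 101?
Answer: 1/4623 ≈ 0.00021631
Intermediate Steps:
b(I) = -7 (b(I) = -8 + I/I = -8 + 1 = -7)
r = 4522 (r = 4515 - 1*(-7) = 4515 + 7 = 4522)
1/(r + h(92)) = 1/(4522 + 101) = 1/4623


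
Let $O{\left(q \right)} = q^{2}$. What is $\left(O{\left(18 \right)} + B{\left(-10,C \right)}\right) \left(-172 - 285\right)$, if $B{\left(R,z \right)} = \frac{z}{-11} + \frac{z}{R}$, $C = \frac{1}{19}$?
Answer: $- \frac{309452523}{2090} \approx -1.4806 \cdot 10^{5}$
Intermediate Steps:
$C = \frac{1}{19} \approx 0.052632$
$B{\left(R,z \right)} = - \frac{z}{11} + \frac{z}{R}$ ($B{\left(R,z \right)} = z \left(- \frac{1}{11}\right) + \frac{z}{R} = - \frac{z}{11} + \frac{z}{R}$)
$\left(O{\left(18 \right)} + B{\left(-10,C \right)}\right) \left(-172 - 285\right) = \left(18^{2} + \left(\left(- \frac{1}{11}\right) \frac{1}{19} + \frac{1}{19 \left(-10\right)}\right)\right) \left(-172 - 285\right) = \left(324 + \left(- \frac{1}{209} + \frac{1}{19} \left(- \frac{1}{10}\right)\right)\right) \left(-457\right) = \left(324 - \frac{21}{2090}\right) \left(-457\right) = \frac{677139}{2090} \left(-457\right) = - \frac{309452523}{2090}$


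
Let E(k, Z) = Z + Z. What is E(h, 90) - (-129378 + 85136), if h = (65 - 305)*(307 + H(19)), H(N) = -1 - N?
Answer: 44422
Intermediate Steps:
h = -68880 (h = (65 - 305)*(307 + (-1 - 1*19)) = -240*(307 + (-1 - 19)) = -240*(307 - 20) = -240*287 = -68880)
E(k, Z) = 2*Z
E(h, 90) - (-129378 + 85136) = 2*90 - (-129378 + 85136) = 180 - 1*(-44242) = 180 + 44242 = 44422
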